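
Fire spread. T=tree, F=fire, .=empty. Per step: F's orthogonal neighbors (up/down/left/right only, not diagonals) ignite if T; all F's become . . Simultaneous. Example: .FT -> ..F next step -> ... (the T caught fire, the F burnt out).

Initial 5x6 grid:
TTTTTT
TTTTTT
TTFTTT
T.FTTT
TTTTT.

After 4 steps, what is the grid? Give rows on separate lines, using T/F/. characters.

Step 1: 5 trees catch fire, 2 burn out
  TTTTTT
  TTFTTT
  TF.FTT
  T..FTT
  TTFTT.
Step 2: 8 trees catch fire, 5 burn out
  TTFTTT
  TF.FTT
  F...FT
  T...FT
  TF.FT.
Step 3: 9 trees catch fire, 8 burn out
  TF.FTT
  F...FT
  .....F
  F....F
  F...F.
Step 4: 3 trees catch fire, 9 burn out
  F...FT
  .....F
  ......
  ......
  ......

F...FT
.....F
......
......
......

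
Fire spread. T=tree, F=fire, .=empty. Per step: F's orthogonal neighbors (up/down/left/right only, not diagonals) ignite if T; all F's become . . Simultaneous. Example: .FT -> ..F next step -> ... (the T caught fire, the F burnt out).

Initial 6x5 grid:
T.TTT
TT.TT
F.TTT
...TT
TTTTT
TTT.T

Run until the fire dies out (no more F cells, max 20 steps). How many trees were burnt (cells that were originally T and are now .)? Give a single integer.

Answer: 3

Derivation:
Step 1: +1 fires, +1 burnt (F count now 1)
Step 2: +2 fires, +1 burnt (F count now 2)
Step 3: +0 fires, +2 burnt (F count now 0)
Fire out after step 3
Initially T: 22, now '.': 11
Total burnt (originally-T cells now '.'): 3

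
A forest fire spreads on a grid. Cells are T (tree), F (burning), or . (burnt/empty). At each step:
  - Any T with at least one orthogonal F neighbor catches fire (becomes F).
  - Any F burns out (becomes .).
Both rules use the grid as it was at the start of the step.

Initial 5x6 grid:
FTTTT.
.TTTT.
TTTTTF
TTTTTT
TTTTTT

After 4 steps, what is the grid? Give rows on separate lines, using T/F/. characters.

Step 1: 3 trees catch fire, 2 burn out
  .FTTT.
  .TTTT.
  TTTTF.
  TTTTTF
  TTTTTT
Step 2: 6 trees catch fire, 3 burn out
  ..FTT.
  .FTTF.
  TTTF..
  TTTTF.
  TTTTTF
Step 3: 8 trees catch fire, 6 burn out
  ...FF.
  ..FF..
  TFF...
  TTTF..
  TTTTF.
Step 4: 4 trees catch fire, 8 burn out
  ......
  ......
  F.....
  TFF...
  TTTF..

......
......
F.....
TFF...
TTTF..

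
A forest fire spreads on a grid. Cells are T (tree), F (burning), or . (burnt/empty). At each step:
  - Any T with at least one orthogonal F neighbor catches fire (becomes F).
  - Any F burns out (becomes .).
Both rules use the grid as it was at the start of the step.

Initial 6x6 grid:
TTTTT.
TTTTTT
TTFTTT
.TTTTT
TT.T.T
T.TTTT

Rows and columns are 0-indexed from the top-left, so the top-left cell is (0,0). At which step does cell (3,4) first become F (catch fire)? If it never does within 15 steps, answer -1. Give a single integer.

Step 1: cell (3,4)='T' (+4 fires, +1 burnt)
Step 2: cell (3,4)='T' (+7 fires, +4 burnt)
Step 3: cell (3,4)='F' (+8 fires, +7 burnt)
  -> target ignites at step 3
Step 4: cell (3,4)='.' (+6 fires, +8 burnt)
Step 5: cell (3,4)='.' (+4 fires, +6 burnt)
Step 6: cell (3,4)='.' (+1 fires, +4 burnt)
Step 7: cell (3,4)='.' (+0 fires, +1 burnt)
  fire out at step 7

3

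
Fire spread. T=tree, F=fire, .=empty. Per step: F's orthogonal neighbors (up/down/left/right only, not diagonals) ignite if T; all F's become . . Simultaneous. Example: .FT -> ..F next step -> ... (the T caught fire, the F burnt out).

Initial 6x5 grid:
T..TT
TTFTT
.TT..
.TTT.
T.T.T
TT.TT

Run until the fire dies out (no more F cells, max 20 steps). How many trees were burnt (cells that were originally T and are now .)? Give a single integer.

Answer: 13

Derivation:
Step 1: +3 fires, +1 burnt (F count now 3)
Step 2: +5 fires, +3 burnt (F count now 5)
Step 3: +5 fires, +5 burnt (F count now 5)
Step 4: +0 fires, +5 burnt (F count now 0)
Fire out after step 4
Initially T: 19, now '.': 24
Total burnt (originally-T cells now '.'): 13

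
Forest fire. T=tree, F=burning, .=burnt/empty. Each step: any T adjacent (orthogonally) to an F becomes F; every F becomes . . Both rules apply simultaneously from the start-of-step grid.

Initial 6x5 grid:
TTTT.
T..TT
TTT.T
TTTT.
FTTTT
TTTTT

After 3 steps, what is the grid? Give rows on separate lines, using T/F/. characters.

Step 1: 3 trees catch fire, 1 burn out
  TTTT.
  T..TT
  TTT.T
  FTTT.
  .FTTT
  FTTTT
Step 2: 4 trees catch fire, 3 burn out
  TTTT.
  T..TT
  FTT.T
  .FTT.
  ..FTT
  .FTTT
Step 3: 5 trees catch fire, 4 burn out
  TTTT.
  F..TT
  .FT.T
  ..FT.
  ...FT
  ..FTT

TTTT.
F..TT
.FT.T
..FT.
...FT
..FTT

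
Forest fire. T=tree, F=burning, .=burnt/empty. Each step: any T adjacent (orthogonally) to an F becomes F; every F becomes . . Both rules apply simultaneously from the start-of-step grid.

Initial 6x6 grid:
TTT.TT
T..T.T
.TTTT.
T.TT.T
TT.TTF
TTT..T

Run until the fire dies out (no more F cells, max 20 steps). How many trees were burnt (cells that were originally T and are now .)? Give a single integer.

Step 1: +3 fires, +1 burnt (F count now 3)
Step 2: +1 fires, +3 burnt (F count now 1)
Step 3: +1 fires, +1 burnt (F count now 1)
Step 4: +2 fires, +1 burnt (F count now 2)
Step 5: +3 fires, +2 burnt (F count now 3)
Step 6: +1 fires, +3 burnt (F count now 1)
Step 7: +0 fires, +1 burnt (F count now 0)
Fire out after step 7
Initially T: 24, now '.': 23
Total burnt (originally-T cells now '.'): 11

Answer: 11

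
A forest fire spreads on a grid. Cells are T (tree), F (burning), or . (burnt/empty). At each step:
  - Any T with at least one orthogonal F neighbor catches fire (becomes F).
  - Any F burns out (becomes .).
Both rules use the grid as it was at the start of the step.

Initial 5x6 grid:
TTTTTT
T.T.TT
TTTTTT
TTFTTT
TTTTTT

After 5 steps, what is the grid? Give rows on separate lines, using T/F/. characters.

Step 1: 4 trees catch fire, 1 burn out
  TTTTTT
  T.T.TT
  TTFTTT
  TF.FTT
  TTFTTT
Step 2: 7 trees catch fire, 4 burn out
  TTTTTT
  T.F.TT
  TF.FTT
  F...FT
  TF.FTT
Step 3: 6 trees catch fire, 7 burn out
  TTFTTT
  T...TT
  F...FT
  .....F
  F...FT
Step 4: 6 trees catch fire, 6 burn out
  TF.FTT
  F...FT
  .....F
  ......
  .....F
Step 5: 3 trees catch fire, 6 burn out
  F...FT
  .....F
  ......
  ......
  ......

F...FT
.....F
......
......
......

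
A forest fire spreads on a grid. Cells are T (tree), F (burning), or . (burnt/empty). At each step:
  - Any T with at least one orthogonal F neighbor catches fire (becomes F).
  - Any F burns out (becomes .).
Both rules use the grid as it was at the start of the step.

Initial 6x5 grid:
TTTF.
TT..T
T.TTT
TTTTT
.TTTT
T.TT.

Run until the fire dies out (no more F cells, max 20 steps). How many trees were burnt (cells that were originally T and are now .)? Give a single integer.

Answer: 21

Derivation:
Step 1: +1 fires, +1 burnt (F count now 1)
Step 2: +1 fires, +1 burnt (F count now 1)
Step 3: +2 fires, +1 burnt (F count now 2)
Step 4: +1 fires, +2 burnt (F count now 1)
Step 5: +1 fires, +1 burnt (F count now 1)
Step 6: +1 fires, +1 burnt (F count now 1)
Step 7: +1 fires, +1 burnt (F count now 1)
Step 8: +2 fires, +1 burnt (F count now 2)
Step 9: +3 fires, +2 burnt (F count now 3)
Step 10: +4 fires, +3 burnt (F count now 4)
Step 11: +3 fires, +4 burnt (F count now 3)
Step 12: +1 fires, +3 burnt (F count now 1)
Step 13: +0 fires, +1 burnt (F count now 0)
Fire out after step 13
Initially T: 22, now '.': 29
Total burnt (originally-T cells now '.'): 21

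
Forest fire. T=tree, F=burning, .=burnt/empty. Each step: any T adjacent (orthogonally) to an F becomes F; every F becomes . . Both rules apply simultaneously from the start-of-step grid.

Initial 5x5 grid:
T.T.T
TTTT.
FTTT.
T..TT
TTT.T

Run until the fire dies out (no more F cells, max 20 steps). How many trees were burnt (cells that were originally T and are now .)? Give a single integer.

Answer: 16

Derivation:
Step 1: +3 fires, +1 burnt (F count now 3)
Step 2: +4 fires, +3 burnt (F count now 4)
Step 3: +3 fires, +4 burnt (F count now 3)
Step 4: +4 fires, +3 burnt (F count now 4)
Step 5: +1 fires, +4 burnt (F count now 1)
Step 6: +1 fires, +1 burnt (F count now 1)
Step 7: +0 fires, +1 burnt (F count now 0)
Fire out after step 7
Initially T: 17, now '.': 24
Total burnt (originally-T cells now '.'): 16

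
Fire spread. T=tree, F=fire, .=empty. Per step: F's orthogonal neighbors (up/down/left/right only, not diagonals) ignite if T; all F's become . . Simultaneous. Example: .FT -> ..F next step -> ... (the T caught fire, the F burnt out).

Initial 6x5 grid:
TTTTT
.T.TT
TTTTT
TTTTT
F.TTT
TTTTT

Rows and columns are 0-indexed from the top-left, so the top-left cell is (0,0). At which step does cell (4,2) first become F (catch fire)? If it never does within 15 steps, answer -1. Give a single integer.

Step 1: cell (4,2)='T' (+2 fires, +1 burnt)
Step 2: cell (4,2)='T' (+3 fires, +2 burnt)
Step 3: cell (4,2)='T' (+3 fires, +3 burnt)
Step 4: cell (4,2)='F' (+5 fires, +3 burnt)
  -> target ignites at step 4
Step 5: cell (4,2)='.' (+5 fires, +5 burnt)
Step 6: cell (4,2)='.' (+5 fires, +5 burnt)
Step 7: cell (4,2)='.' (+2 fires, +5 burnt)
Step 8: cell (4,2)='.' (+1 fires, +2 burnt)
Step 9: cell (4,2)='.' (+0 fires, +1 burnt)
  fire out at step 9

4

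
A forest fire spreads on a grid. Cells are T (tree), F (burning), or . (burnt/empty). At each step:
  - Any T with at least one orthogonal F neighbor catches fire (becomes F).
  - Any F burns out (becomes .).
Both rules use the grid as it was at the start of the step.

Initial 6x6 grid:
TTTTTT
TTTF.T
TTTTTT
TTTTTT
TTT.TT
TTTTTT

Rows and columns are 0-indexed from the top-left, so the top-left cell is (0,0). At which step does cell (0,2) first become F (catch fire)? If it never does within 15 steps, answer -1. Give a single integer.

Step 1: cell (0,2)='T' (+3 fires, +1 burnt)
Step 2: cell (0,2)='F' (+6 fires, +3 burnt)
  -> target ignites at step 2
Step 3: cell (0,2)='.' (+7 fires, +6 burnt)
Step 4: cell (0,2)='.' (+7 fires, +7 burnt)
Step 5: cell (0,2)='.' (+5 fires, +7 burnt)
Step 6: cell (0,2)='.' (+4 fires, +5 burnt)
Step 7: cell (0,2)='.' (+1 fires, +4 burnt)
Step 8: cell (0,2)='.' (+0 fires, +1 burnt)
  fire out at step 8

2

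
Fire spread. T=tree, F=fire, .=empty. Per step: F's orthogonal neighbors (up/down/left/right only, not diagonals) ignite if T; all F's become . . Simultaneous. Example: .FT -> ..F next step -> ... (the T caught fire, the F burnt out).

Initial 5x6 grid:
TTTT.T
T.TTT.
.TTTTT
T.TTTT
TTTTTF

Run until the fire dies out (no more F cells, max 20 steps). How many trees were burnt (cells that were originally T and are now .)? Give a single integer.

Step 1: +2 fires, +1 burnt (F count now 2)
Step 2: +3 fires, +2 burnt (F count now 3)
Step 3: +3 fires, +3 burnt (F count now 3)
Step 4: +4 fires, +3 burnt (F count now 4)
Step 5: +3 fires, +4 burnt (F count now 3)
Step 6: +4 fires, +3 burnt (F count now 4)
Step 7: +1 fires, +4 burnt (F count now 1)
Step 8: +1 fires, +1 burnt (F count now 1)
Step 9: +1 fires, +1 burnt (F count now 1)
Step 10: +1 fires, +1 burnt (F count now 1)
Step 11: +0 fires, +1 burnt (F count now 0)
Fire out after step 11
Initially T: 24, now '.': 29
Total burnt (originally-T cells now '.'): 23

Answer: 23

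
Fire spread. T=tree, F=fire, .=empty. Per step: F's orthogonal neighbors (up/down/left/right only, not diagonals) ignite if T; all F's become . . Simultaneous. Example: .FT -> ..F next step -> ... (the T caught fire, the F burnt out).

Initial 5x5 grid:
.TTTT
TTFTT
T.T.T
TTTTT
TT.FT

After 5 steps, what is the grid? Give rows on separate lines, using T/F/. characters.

Step 1: 6 trees catch fire, 2 burn out
  .TFTT
  TF.FT
  T.F.T
  TTTFT
  TT..F
Step 2: 6 trees catch fire, 6 burn out
  .F.FT
  F...F
  T...T
  TTF.F
  TT...
Step 3: 4 trees catch fire, 6 burn out
  ....F
  .....
  F...F
  TF...
  TT...
Step 4: 2 trees catch fire, 4 burn out
  .....
  .....
  .....
  F....
  TF...
Step 5: 1 trees catch fire, 2 burn out
  .....
  .....
  .....
  .....
  F....

.....
.....
.....
.....
F....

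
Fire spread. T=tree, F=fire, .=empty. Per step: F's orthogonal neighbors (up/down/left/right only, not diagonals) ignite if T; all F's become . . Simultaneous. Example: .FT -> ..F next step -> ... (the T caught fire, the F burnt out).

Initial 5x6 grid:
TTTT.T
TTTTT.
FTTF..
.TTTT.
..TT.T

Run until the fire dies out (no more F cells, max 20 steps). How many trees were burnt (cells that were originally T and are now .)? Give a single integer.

Answer: 17

Derivation:
Step 1: +5 fires, +2 burnt (F count now 5)
Step 2: +9 fires, +5 burnt (F count now 9)
Step 3: +3 fires, +9 burnt (F count now 3)
Step 4: +0 fires, +3 burnt (F count now 0)
Fire out after step 4
Initially T: 19, now '.': 28
Total burnt (originally-T cells now '.'): 17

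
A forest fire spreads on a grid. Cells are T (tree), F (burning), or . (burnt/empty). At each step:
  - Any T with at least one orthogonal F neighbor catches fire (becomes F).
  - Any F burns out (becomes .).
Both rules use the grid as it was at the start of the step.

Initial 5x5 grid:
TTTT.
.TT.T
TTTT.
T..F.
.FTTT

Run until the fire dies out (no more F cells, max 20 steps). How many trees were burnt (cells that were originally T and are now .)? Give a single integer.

Step 1: +3 fires, +2 burnt (F count now 3)
Step 2: +2 fires, +3 burnt (F count now 2)
Step 3: +2 fires, +2 burnt (F count now 2)
Step 4: +3 fires, +2 burnt (F count now 3)
Step 5: +3 fires, +3 burnt (F count now 3)
Step 6: +1 fires, +3 burnt (F count now 1)
Step 7: +0 fires, +1 burnt (F count now 0)
Fire out after step 7
Initially T: 15, now '.': 24
Total burnt (originally-T cells now '.'): 14

Answer: 14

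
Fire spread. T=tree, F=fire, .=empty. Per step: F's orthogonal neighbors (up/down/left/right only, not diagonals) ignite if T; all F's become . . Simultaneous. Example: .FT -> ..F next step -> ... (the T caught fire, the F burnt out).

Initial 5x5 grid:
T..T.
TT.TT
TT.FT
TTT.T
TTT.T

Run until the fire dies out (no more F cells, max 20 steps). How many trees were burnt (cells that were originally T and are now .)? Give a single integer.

Step 1: +2 fires, +1 burnt (F count now 2)
Step 2: +3 fires, +2 burnt (F count now 3)
Step 3: +1 fires, +3 burnt (F count now 1)
Step 4: +0 fires, +1 burnt (F count now 0)
Fire out after step 4
Initially T: 17, now '.': 14
Total burnt (originally-T cells now '.'): 6

Answer: 6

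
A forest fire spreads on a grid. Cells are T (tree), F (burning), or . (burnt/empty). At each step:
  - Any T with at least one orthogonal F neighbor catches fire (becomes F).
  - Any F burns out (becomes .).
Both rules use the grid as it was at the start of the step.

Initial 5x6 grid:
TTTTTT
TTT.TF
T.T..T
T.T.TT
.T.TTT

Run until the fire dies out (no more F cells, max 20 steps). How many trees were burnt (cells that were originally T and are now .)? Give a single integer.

Answer: 20

Derivation:
Step 1: +3 fires, +1 burnt (F count now 3)
Step 2: +2 fires, +3 burnt (F count now 2)
Step 3: +3 fires, +2 burnt (F count now 3)
Step 4: +2 fires, +3 burnt (F count now 2)
Step 5: +3 fires, +2 burnt (F count now 3)
Step 6: +3 fires, +3 burnt (F count now 3)
Step 7: +2 fires, +3 burnt (F count now 2)
Step 8: +1 fires, +2 burnt (F count now 1)
Step 9: +1 fires, +1 burnt (F count now 1)
Step 10: +0 fires, +1 burnt (F count now 0)
Fire out after step 10
Initially T: 21, now '.': 29
Total burnt (originally-T cells now '.'): 20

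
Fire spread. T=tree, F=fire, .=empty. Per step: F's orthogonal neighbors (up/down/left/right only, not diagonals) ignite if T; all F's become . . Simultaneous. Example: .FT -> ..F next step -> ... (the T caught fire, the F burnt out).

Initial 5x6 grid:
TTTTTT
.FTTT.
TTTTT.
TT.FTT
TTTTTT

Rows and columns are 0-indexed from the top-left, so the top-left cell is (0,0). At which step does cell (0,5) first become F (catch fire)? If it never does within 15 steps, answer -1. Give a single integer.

Step 1: cell (0,5)='T' (+6 fires, +2 burnt)
Step 2: cell (0,5)='T' (+10 fires, +6 burnt)
Step 3: cell (0,5)='T' (+5 fires, +10 burnt)
Step 4: cell (0,5)='T' (+2 fires, +5 burnt)
Step 5: cell (0,5)='F' (+1 fires, +2 burnt)
  -> target ignites at step 5
Step 6: cell (0,5)='.' (+0 fires, +1 burnt)
  fire out at step 6

5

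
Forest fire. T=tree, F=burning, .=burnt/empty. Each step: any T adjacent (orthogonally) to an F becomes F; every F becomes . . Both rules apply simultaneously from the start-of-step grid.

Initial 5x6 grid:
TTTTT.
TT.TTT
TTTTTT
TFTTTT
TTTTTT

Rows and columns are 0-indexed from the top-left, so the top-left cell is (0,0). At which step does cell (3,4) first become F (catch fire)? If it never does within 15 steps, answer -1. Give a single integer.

Step 1: cell (3,4)='T' (+4 fires, +1 burnt)
Step 2: cell (3,4)='T' (+6 fires, +4 burnt)
Step 3: cell (3,4)='F' (+5 fires, +6 burnt)
  -> target ignites at step 3
Step 4: cell (3,4)='.' (+6 fires, +5 burnt)
Step 5: cell (3,4)='.' (+4 fires, +6 burnt)
Step 6: cell (3,4)='.' (+2 fires, +4 burnt)
Step 7: cell (3,4)='.' (+0 fires, +2 burnt)
  fire out at step 7

3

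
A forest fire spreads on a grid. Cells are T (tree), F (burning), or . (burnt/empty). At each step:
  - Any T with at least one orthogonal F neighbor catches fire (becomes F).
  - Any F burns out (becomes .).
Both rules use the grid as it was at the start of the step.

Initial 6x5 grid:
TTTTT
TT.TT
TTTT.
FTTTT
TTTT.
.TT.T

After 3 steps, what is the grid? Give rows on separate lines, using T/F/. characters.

Step 1: 3 trees catch fire, 1 burn out
  TTTTT
  TT.TT
  FTTT.
  .FTTT
  FTTT.
  .TT.T
Step 2: 4 trees catch fire, 3 burn out
  TTTTT
  FT.TT
  .FTT.
  ..FTT
  .FTT.
  .TT.T
Step 3: 6 trees catch fire, 4 burn out
  FTTTT
  .F.TT
  ..FT.
  ...FT
  ..FT.
  .FT.T

FTTTT
.F.TT
..FT.
...FT
..FT.
.FT.T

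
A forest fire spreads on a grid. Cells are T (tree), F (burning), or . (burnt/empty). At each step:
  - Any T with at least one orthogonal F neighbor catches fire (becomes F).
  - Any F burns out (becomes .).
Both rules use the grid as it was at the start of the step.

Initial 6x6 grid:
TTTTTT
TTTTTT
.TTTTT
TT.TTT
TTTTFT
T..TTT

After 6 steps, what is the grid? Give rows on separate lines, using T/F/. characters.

Step 1: 4 trees catch fire, 1 burn out
  TTTTTT
  TTTTTT
  .TTTTT
  TT.TFT
  TTTF.F
  T..TFT
Step 2: 6 trees catch fire, 4 burn out
  TTTTTT
  TTTTTT
  .TTTFT
  TT.F.F
  TTF...
  T..F.F
Step 3: 4 trees catch fire, 6 burn out
  TTTTTT
  TTTTFT
  .TTF.F
  TT....
  TF....
  T.....
Step 4: 6 trees catch fire, 4 burn out
  TTTTFT
  TTTF.F
  .TF...
  TF....
  F.....
  T.....
Step 5: 6 trees catch fire, 6 burn out
  TTTF.F
  TTF...
  .F....
  F.....
  ......
  F.....
Step 6: 2 trees catch fire, 6 burn out
  TTF...
  TF....
  ......
  ......
  ......
  ......

TTF...
TF....
......
......
......
......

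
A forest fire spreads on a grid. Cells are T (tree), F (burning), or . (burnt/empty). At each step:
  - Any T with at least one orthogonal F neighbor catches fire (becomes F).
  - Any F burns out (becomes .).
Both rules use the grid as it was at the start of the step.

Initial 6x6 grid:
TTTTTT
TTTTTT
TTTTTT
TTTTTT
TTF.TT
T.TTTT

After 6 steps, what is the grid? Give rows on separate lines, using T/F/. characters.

Step 1: 3 trees catch fire, 1 burn out
  TTTTTT
  TTTTTT
  TTTTTT
  TTFTTT
  TF..TT
  T.FTTT
Step 2: 5 trees catch fire, 3 burn out
  TTTTTT
  TTTTTT
  TTFTTT
  TF.FTT
  F...TT
  T..FTT
Step 3: 7 trees catch fire, 5 burn out
  TTTTTT
  TTFTTT
  TF.FTT
  F...FT
  ....TT
  F...FT
Step 4: 8 trees catch fire, 7 burn out
  TTFTTT
  TF.FTT
  F...FT
  .....F
  ....FT
  .....F
Step 5: 6 trees catch fire, 8 burn out
  TF.FTT
  F...FT
  .....F
  ......
  .....F
  ......
Step 6: 3 trees catch fire, 6 burn out
  F...FT
  .....F
  ......
  ......
  ......
  ......

F...FT
.....F
......
......
......
......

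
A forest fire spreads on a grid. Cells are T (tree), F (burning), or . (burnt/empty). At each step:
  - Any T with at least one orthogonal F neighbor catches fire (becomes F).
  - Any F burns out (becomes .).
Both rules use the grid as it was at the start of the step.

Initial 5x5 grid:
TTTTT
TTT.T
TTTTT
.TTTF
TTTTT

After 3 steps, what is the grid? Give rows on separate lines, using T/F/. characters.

Step 1: 3 trees catch fire, 1 burn out
  TTTTT
  TTT.T
  TTTTF
  .TTF.
  TTTTF
Step 2: 4 trees catch fire, 3 burn out
  TTTTT
  TTT.F
  TTTF.
  .TF..
  TTTF.
Step 3: 4 trees catch fire, 4 burn out
  TTTTF
  TTT..
  TTF..
  .F...
  TTF..

TTTTF
TTT..
TTF..
.F...
TTF..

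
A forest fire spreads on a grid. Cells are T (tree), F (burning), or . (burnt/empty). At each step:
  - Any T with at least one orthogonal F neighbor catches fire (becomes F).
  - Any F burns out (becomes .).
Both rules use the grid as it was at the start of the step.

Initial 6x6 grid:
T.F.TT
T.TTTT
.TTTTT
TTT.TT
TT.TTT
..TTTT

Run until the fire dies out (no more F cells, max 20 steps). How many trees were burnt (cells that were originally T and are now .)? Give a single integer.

Step 1: +1 fires, +1 burnt (F count now 1)
Step 2: +2 fires, +1 burnt (F count now 2)
Step 3: +4 fires, +2 burnt (F count now 4)
Step 4: +4 fires, +4 burnt (F count now 4)
Step 5: +5 fires, +4 burnt (F count now 5)
Step 6: +3 fires, +5 burnt (F count now 3)
Step 7: +3 fires, +3 burnt (F count now 3)
Step 8: +2 fires, +3 burnt (F count now 2)
Step 9: +1 fires, +2 burnt (F count now 1)
Step 10: +0 fires, +1 burnt (F count now 0)
Fire out after step 10
Initially T: 27, now '.': 34
Total burnt (originally-T cells now '.'): 25

Answer: 25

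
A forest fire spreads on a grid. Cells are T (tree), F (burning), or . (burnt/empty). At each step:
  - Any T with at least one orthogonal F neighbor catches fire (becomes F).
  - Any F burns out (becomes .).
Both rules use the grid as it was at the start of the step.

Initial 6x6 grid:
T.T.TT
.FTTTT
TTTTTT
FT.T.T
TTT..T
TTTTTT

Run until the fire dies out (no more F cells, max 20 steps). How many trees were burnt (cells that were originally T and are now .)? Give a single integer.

Answer: 26

Derivation:
Step 1: +5 fires, +2 burnt (F count now 5)
Step 2: +5 fires, +5 burnt (F count now 5)
Step 3: +4 fires, +5 burnt (F count now 4)
Step 4: +5 fires, +4 burnt (F count now 5)
Step 5: +3 fires, +5 burnt (F count now 3)
Step 6: +2 fires, +3 burnt (F count now 2)
Step 7: +2 fires, +2 burnt (F count now 2)
Step 8: +0 fires, +2 burnt (F count now 0)
Fire out after step 8
Initially T: 27, now '.': 35
Total burnt (originally-T cells now '.'): 26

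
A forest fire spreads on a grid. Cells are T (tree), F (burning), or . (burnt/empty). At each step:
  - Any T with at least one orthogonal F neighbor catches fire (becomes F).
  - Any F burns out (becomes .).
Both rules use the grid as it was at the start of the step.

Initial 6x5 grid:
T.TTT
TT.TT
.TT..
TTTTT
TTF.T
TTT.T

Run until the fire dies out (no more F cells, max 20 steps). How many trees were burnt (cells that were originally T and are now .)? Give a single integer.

Step 1: +3 fires, +1 burnt (F count now 3)
Step 2: +5 fires, +3 burnt (F count now 5)
Step 3: +4 fires, +5 burnt (F count now 4)
Step 4: +2 fires, +4 burnt (F count now 2)
Step 5: +2 fires, +2 burnt (F count now 2)
Step 6: +1 fires, +2 burnt (F count now 1)
Step 7: +0 fires, +1 burnt (F count now 0)
Fire out after step 7
Initially T: 22, now '.': 25
Total burnt (originally-T cells now '.'): 17

Answer: 17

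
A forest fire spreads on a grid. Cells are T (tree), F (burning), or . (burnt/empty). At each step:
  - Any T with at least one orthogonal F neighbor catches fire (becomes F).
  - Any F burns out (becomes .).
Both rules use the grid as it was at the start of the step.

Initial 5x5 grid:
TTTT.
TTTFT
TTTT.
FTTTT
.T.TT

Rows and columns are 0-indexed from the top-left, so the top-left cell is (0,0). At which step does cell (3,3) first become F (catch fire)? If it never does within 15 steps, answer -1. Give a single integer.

Step 1: cell (3,3)='T' (+6 fires, +2 burnt)
Step 2: cell (3,3)='F' (+8 fires, +6 burnt)
  -> target ignites at step 2
Step 3: cell (3,3)='.' (+4 fires, +8 burnt)
Step 4: cell (3,3)='.' (+1 fires, +4 burnt)
Step 5: cell (3,3)='.' (+0 fires, +1 burnt)
  fire out at step 5

2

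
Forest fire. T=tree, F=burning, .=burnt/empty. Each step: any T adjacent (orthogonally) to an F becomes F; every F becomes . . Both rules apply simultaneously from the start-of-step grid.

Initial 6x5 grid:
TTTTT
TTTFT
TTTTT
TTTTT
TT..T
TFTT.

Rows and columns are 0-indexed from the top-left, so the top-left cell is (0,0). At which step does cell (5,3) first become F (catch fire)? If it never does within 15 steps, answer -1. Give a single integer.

Step 1: cell (5,3)='T' (+7 fires, +2 burnt)
Step 2: cell (5,3)='F' (+9 fires, +7 burnt)
  -> target ignites at step 2
Step 3: cell (5,3)='.' (+6 fires, +9 burnt)
Step 4: cell (5,3)='.' (+3 fires, +6 burnt)
Step 5: cell (5,3)='.' (+0 fires, +3 burnt)
  fire out at step 5

2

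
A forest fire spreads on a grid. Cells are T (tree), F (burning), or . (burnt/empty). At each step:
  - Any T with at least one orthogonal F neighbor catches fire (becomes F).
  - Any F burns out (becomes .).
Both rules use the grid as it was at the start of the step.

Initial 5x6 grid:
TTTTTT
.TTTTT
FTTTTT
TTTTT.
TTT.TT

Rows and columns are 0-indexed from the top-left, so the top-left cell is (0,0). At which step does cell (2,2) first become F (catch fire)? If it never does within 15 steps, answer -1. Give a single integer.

Step 1: cell (2,2)='T' (+2 fires, +1 burnt)
Step 2: cell (2,2)='F' (+4 fires, +2 burnt)
  -> target ignites at step 2
Step 3: cell (2,2)='.' (+5 fires, +4 burnt)
Step 4: cell (2,2)='.' (+6 fires, +5 burnt)
Step 5: cell (2,2)='.' (+4 fires, +6 burnt)
Step 6: cell (2,2)='.' (+3 fires, +4 burnt)
Step 7: cell (2,2)='.' (+2 fires, +3 burnt)
Step 8: cell (2,2)='.' (+0 fires, +2 burnt)
  fire out at step 8

2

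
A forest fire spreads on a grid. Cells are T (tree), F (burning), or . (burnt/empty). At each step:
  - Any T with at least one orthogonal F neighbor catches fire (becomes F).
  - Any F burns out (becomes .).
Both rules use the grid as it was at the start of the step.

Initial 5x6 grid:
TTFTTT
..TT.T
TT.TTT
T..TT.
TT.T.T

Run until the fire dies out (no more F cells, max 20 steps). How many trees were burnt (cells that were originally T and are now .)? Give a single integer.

Step 1: +3 fires, +1 burnt (F count now 3)
Step 2: +3 fires, +3 burnt (F count now 3)
Step 3: +2 fires, +3 burnt (F count now 2)
Step 4: +3 fires, +2 burnt (F count now 3)
Step 5: +3 fires, +3 burnt (F count now 3)
Step 6: +0 fires, +3 burnt (F count now 0)
Fire out after step 6
Initially T: 20, now '.': 24
Total burnt (originally-T cells now '.'): 14

Answer: 14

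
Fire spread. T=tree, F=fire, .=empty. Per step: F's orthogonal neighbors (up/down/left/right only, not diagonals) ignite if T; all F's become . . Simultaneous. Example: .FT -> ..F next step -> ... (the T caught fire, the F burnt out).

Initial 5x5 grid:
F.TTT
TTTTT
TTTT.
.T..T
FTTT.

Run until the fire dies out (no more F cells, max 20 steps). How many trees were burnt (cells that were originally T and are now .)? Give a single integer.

Step 1: +2 fires, +2 burnt (F count now 2)
Step 2: +4 fires, +2 burnt (F count now 4)
Step 3: +3 fires, +4 burnt (F count now 3)
Step 4: +3 fires, +3 burnt (F count now 3)
Step 5: +3 fires, +3 burnt (F count now 3)
Step 6: +1 fires, +3 burnt (F count now 1)
Step 7: +0 fires, +1 burnt (F count now 0)
Fire out after step 7
Initially T: 17, now '.': 24
Total burnt (originally-T cells now '.'): 16

Answer: 16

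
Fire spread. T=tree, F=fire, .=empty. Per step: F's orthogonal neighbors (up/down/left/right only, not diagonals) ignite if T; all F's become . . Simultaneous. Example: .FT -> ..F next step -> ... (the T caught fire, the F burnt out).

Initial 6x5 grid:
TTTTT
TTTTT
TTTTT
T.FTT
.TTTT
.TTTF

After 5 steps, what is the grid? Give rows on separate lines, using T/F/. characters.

Step 1: 5 trees catch fire, 2 burn out
  TTTTT
  TTTTT
  TTFTT
  T..FT
  .TFTF
  .TTF.
Step 2: 7 trees catch fire, 5 burn out
  TTTTT
  TTFTT
  TF.FT
  T...F
  .F.F.
  .TF..
Step 3: 6 trees catch fire, 7 burn out
  TTFTT
  TF.FT
  F...F
  T....
  .....
  .F...
Step 4: 5 trees catch fire, 6 burn out
  TF.FT
  F...F
  .....
  F....
  .....
  .....
Step 5: 2 trees catch fire, 5 burn out
  F...F
  .....
  .....
  .....
  .....
  .....

F...F
.....
.....
.....
.....
.....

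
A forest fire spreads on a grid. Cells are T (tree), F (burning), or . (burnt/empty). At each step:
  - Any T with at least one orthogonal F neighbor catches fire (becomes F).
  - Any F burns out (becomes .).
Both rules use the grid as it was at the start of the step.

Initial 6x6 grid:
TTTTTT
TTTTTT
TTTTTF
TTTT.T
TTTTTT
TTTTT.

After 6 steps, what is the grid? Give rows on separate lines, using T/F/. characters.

Step 1: 3 trees catch fire, 1 burn out
  TTTTTT
  TTTTTF
  TTTTF.
  TTTT.F
  TTTTTT
  TTTTT.
Step 2: 4 trees catch fire, 3 burn out
  TTTTTF
  TTTTF.
  TTTF..
  TTTT..
  TTTTTF
  TTTTT.
Step 3: 5 trees catch fire, 4 burn out
  TTTTF.
  TTTF..
  TTF...
  TTTF..
  TTTTF.
  TTTTT.
Step 4: 6 trees catch fire, 5 burn out
  TTTF..
  TTF...
  TF....
  TTF...
  TTTF..
  TTTTF.
Step 5: 6 trees catch fire, 6 burn out
  TTF...
  TF....
  F.....
  TF....
  TTF...
  TTTF..
Step 6: 5 trees catch fire, 6 burn out
  TF....
  F.....
  ......
  F.....
  TF....
  TTF...

TF....
F.....
......
F.....
TF....
TTF...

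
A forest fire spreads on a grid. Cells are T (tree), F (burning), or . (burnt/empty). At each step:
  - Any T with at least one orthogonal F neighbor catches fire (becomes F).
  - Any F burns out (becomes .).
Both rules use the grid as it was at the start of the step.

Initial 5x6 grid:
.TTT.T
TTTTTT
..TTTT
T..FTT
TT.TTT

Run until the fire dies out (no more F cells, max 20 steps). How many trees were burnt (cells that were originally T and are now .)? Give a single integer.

Step 1: +3 fires, +1 burnt (F count now 3)
Step 2: +5 fires, +3 burnt (F count now 5)
Step 3: +5 fires, +5 burnt (F count now 5)
Step 4: +3 fires, +5 burnt (F count now 3)
Step 5: +3 fires, +3 burnt (F count now 3)
Step 6: +0 fires, +3 burnt (F count now 0)
Fire out after step 6
Initially T: 22, now '.': 27
Total burnt (originally-T cells now '.'): 19

Answer: 19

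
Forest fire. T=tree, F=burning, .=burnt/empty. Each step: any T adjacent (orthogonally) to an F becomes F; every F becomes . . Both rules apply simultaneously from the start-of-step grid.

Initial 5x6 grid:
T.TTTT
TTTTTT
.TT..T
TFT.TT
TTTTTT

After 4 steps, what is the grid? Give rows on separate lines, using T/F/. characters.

Step 1: 4 trees catch fire, 1 burn out
  T.TTTT
  TTTTTT
  .FT..T
  F.F.TT
  TFTTTT
Step 2: 4 trees catch fire, 4 burn out
  T.TTTT
  TFTTTT
  ..F..T
  ....TT
  F.FTTT
Step 3: 3 trees catch fire, 4 burn out
  T.TTTT
  F.FTTT
  .....T
  ....TT
  ...FTT
Step 4: 4 trees catch fire, 3 burn out
  F.FTTT
  ...FTT
  .....T
  ....TT
  ....FT

F.FTTT
...FTT
.....T
....TT
....FT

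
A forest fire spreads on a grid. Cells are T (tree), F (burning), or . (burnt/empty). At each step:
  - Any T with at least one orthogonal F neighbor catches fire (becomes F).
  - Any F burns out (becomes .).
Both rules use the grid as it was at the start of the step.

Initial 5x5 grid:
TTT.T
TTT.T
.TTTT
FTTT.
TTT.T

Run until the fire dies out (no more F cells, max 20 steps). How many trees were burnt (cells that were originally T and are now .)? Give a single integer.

Answer: 18

Derivation:
Step 1: +2 fires, +1 burnt (F count now 2)
Step 2: +3 fires, +2 burnt (F count now 3)
Step 3: +4 fires, +3 burnt (F count now 4)
Step 4: +4 fires, +4 burnt (F count now 4)
Step 5: +3 fires, +4 burnt (F count now 3)
Step 6: +1 fires, +3 burnt (F count now 1)
Step 7: +1 fires, +1 burnt (F count now 1)
Step 8: +0 fires, +1 burnt (F count now 0)
Fire out after step 8
Initially T: 19, now '.': 24
Total burnt (originally-T cells now '.'): 18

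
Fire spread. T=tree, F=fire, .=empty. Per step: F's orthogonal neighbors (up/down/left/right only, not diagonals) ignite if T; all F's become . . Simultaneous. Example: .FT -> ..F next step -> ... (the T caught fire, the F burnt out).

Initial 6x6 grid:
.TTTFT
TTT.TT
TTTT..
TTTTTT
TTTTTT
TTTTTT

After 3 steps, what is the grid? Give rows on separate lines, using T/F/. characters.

Step 1: 3 trees catch fire, 1 burn out
  .TTF.F
  TTT.FT
  TTTT..
  TTTTTT
  TTTTTT
  TTTTTT
Step 2: 2 trees catch fire, 3 burn out
  .TF...
  TTT..F
  TTTT..
  TTTTTT
  TTTTTT
  TTTTTT
Step 3: 2 trees catch fire, 2 burn out
  .F....
  TTF...
  TTTT..
  TTTTTT
  TTTTTT
  TTTTTT

.F....
TTF...
TTTT..
TTTTTT
TTTTTT
TTTTTT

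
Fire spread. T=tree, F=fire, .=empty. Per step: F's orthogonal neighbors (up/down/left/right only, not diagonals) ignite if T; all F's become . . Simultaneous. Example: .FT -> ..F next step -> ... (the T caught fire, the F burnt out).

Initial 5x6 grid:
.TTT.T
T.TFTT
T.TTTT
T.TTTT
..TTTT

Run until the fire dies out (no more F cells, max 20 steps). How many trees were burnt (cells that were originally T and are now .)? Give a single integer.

Answer: 19

Derivation:
Step 1: +4 fires, +1 burnt (F count now 4)
Step 2: +5 fires, +4 burnt (F count now 5)
Step 3: +6 fires, +5 burnt (F count now 6)
Step 4: +3 fires, +6 burnt (F count now 3)
Step 5: +1 fires, +3 burnt (F count now 1)
Step 6: +0 fires, +1 burnt (F count now 0)
Fire out after step 6
Initially T: 22, now '.': 27
Total burnt (originally-T cells now '.'): 19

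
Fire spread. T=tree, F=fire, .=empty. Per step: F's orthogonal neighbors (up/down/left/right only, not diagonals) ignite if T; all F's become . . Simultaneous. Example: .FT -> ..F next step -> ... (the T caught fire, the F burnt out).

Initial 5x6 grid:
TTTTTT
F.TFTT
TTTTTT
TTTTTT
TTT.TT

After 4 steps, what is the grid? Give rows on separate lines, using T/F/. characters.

Step 1: 6 trees catch fire, 2 burn out
  FTTFTT
  ..F.FT
  FTTFTT
  TTTTTT
  TTT.TT
Step 2: 9 trees catch fire, 6 burn out
  .FF.FT
  .....F
  .FF.FT
  FTTFTT
  TTT.TT
Step 3: 6 trees catch fire, 9 burn out
  .....F
  ......
  .....F
  .FF.FT
  FTT.TT
Step 4: 4 trees catch fire, 6 burn out
  ......
  ......
  ......
  .....F
  .FF.FT

......
......
......
.....F
.FF.FT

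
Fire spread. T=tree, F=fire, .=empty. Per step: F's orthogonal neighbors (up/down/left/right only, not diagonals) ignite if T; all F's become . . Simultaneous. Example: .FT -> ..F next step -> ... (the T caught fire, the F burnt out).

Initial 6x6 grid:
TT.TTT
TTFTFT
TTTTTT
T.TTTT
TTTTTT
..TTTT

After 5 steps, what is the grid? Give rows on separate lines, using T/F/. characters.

Step 1: 6 trees catch fire, 2 burn out
  TT.TFT
  TF.F.F
  TTFTFT
  T.TTTT
  TTTTTT
  ..TTTT
Step 2: 9 trees catch fire, 6 burn out
  TF.F.F
  F.....
  TF.F.F
  T.FTFT
  TTTTTT
  ..TTTT
Step 3: 6 trees catch fire, 9 burn out
  F.....
  ......
  F.....
  T..F.F
  TTFTFT
  ..TTTT
Step 4: 6 trees catch fire, 6 burn out
  ......
  ......
  ......
  F.....
  TF.F.F
  ..FTFT
Step 5: 3 trees catch fire, 6 burn out
  ......
  ......
  ......
  ......
  F.....
  ...F.F

......
......
......
......
F.....
...F.F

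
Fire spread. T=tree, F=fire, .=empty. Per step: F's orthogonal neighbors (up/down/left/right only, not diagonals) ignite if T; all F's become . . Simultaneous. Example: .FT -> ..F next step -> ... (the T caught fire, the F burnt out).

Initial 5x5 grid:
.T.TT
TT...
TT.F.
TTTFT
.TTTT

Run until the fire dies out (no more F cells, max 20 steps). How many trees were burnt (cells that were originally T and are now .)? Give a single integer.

Step 1: +3 fires, +2 burnt (F count now 3)
Step 2: +3 fires, +3 burnt (F count now 3)
Step 3: +3 fires, +3 burnt (F count now 3)
Step 4: +2 fires, +3 burnt (F count now 2)
Step 5: +2 fires, +2 burnt (F count now 2)
Step 6: +0 fires, +2 burnt (F count now 0)
Fire out after step 6
Initially T: 15, now '.': 23
Total burnt (originally-T cells now '.'): 13

Answer: 13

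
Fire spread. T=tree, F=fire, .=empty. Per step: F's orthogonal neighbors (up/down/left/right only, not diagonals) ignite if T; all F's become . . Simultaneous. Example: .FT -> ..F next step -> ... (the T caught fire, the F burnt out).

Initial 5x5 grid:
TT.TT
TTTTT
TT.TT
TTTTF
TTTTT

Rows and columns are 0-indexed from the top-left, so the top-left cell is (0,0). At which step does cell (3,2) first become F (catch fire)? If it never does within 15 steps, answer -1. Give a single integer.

Step 1: cell (3,2)='T' (+3 fires, +1 burnt)
Step 2: cell (3,2)='F' (+4 fires, +3 burnt)
  -> target ignites at step 2
Step 3: cell (3,2)='.' (+4 fires, +4 burnt)
Step 4: cell (3,2)='.' (+5 fires, +4 burnt)
Step 5: cell (3,2)='.' (+3 fires, +5 burnt)
Step 6: cell (3,2)='.' (+2 fires, +3 burnt)
Step 7: cell (3,2)='.' (+1 fires, +2 burnt)
Step 8: cell (3,2)='.' (+0 fires, +1 burnt)
  fire out at step 8

2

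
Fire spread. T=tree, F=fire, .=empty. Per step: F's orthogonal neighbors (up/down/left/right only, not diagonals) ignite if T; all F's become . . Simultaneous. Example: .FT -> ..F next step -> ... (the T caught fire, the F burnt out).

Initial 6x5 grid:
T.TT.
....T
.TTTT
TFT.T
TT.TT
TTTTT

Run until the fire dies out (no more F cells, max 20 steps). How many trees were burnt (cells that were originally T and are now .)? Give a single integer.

Answer: 17

Derivation:
Step 1: +4 fires, +1 burnt (F count now 4)
Step 2: +3 fires, +4 burnt (F count now 3)
Step 3: +3 fires, +3 burnt (F count now 3)
Step 4: +2 fires, +3 burnt (F count now 2)
Step 5: +4 fires, +2 burnt (F count now 4)
Step 6: +1 fires, +4 burnt (F count now 1)
Step 7: +0 fires, +1 burnt (F count now 0)
Fire out after step 7
Initially T: 20, now '.': 27
Total burnt (originally-T cells now '.'): 17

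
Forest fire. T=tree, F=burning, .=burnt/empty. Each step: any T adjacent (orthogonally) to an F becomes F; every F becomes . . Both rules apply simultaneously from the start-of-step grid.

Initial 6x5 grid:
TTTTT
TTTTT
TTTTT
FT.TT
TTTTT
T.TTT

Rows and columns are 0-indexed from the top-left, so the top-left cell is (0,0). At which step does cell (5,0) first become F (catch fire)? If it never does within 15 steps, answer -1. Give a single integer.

Step 1: cell (5,0)='T' (+3 fires, +1 burnt)
Step 2: cell (5,0)='F' (+4 fires, +3 burnt)
  -> target ignites at step 2
Step 3: cell (5,0)='.' (+4 fires, +4 burnt)
Step 4: cell (5,0)='.' (+5 fires, +4 burnt)
Step 5: cell (5,0)='.' (+6 fires, +5 burnt)
Step 6: cell (5,0)='.' (+4 fires, +6 burnt)
Step 7: cell (5,0)='.' (+1 fires, +4 burnt)
Step 8: cell (5,0)='.' (+0 fires, +1 burnt)
  fire out at step 8

2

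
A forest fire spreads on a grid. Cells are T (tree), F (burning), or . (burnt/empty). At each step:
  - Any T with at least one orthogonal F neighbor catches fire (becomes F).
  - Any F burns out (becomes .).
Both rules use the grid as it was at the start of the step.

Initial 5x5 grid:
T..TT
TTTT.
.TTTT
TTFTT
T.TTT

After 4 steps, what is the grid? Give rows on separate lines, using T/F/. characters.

Step 1: 4 trees catch fire, 1 burn out
  T..TT
  TTTT.
  .TFTT
  TF.FT
  T.FTT
Step 2: 6 trees catch fire, 4 burn out
  T..TT
  TTFT.
  .F.FT
  F...F
  T..FT
Step 3: 5 trees catch fire, 6 burn out
  T..TT
  TF.F.
  ....F
  .....
  F...F
Step 4: 2 trees catch fire, 5 burn out
  T..FT
  F....
  .....
  .....
  .....

T..FT
F....
.....
.....
.....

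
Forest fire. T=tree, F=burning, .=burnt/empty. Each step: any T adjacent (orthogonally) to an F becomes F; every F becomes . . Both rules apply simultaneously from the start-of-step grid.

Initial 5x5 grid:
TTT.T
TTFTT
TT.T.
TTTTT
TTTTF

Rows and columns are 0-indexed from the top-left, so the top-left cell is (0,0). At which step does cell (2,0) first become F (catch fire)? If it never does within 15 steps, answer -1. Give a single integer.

Step 1: cell (2,0)='T' (+5 fires, +2 burnt)
Step 2: cell (2,0)='T' (+7 fires, +5 burnt)
Step 3: cell (2,0)='F' (+6 fires, +7 burnt)
  -> target ignites at step 3
Step 4: cell (2,0)='.' (+2 fires, +6 burnt)
Step 5: cell (2,0)='.' (+0 fires, +2 burnt)
  fire out at step 5

3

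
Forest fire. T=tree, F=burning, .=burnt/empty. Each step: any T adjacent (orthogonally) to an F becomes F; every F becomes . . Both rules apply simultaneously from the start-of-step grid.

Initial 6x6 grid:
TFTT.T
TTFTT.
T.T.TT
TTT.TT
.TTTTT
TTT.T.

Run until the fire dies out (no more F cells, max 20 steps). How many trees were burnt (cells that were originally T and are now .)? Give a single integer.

Step 1: +5 fires, +2 burnt (F count now 5)
Step 2: +4 fires, +5 burnt (F count now 4)
Step 3: +4 fires, +4 burnt (F count now 4)
Step 4: +6 fires, +4 burnt (F count now 6)
Step 5: +3 fires, +6 burnt (F count now 3)
Step 6: +3 fires, +3 burnt (F count now 3)
Step 7: +0 fires, +3 burnt (F count now 0)
Fire out after step 7
Initially T: 26, now '.': 35
Total burnt (originally-T cells now '.'): 25

Answer: 25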